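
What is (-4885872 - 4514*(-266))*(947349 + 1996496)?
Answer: -10848504514060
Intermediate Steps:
(-4885872 - 4514*(-266))*(947349 + 1996496) = (-4885872 + 1200724)*2943845 = -3685148*2943845 = -10848504514060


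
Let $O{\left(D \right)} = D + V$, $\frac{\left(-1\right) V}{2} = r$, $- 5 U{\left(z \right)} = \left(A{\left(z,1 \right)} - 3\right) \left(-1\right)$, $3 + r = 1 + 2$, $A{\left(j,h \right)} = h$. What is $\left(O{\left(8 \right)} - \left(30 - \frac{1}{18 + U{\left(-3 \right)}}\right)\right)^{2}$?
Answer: $\frac{3728761}{7744} \approx 481.5$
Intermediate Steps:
$r = 0$ ($r = -3 + \left(1 + 2\right) = -3 + 3 = 0$)
$U{\left(z \right)} = - \frac{2}{5}$ ($U{\left(z \right)} = - \frac{\left(1 - 3\right) \left(-1\right)}{5} = - \frac{\left(-2\right) \left(-1\right)}{5} = \left(- \frac{1}{5}\right) 2 = - \frac{2}{5}$)
$V = 0$ ($V = \left(-2\right) 0 = 0$)
$O{\left(D \right)} = D$ ($O{\left(D \right)} = D + 0 = D$)
$\left(O{\left(8 \right)} - \left(30 - \frac{1}{18 + U{\left(-3 \right)}}\right)\right)^{2} = \left(8 - \left(30 - \frac{1}{18 - \frac{2}{5}}\right)\right)^{2} = \left(8 - \left(30 - \frac{1}{\frac{88}{5}}\right)\right)^{2} = \left(8 + \left(-30 + \frac{5}{88}\right)\right)^{2} = \left(8 - \frac{2635}{88}\right)^{2} = \left(- \frac{1931}{88}\right)^{2} = \frac{3728761}{7744}$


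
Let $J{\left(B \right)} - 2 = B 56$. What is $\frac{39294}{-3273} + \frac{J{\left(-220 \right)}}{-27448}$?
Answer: $- \frac{173037483}{14972884} \approx -11.557$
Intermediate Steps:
$J{\left(B \right)} = 2 + 56 B$ ($J{\left(B \right)} = 2 + B 56 = 2 + 56 B$)
$\frac{39294}{-3273} + \frac{J{\left(-220 \right)}}{-27448} = \frac{39294}{-3273} + \frac{2 + 56 \left(-220\right)}{-27448} = 39294 \left(- \frac{1}{3273}\right) + \left(2 - 12320\right) \left(- \frac{1}{27448}\right) = - \frac{13098}{1091} - - \frac{6159}{13724} = - \frac{13098}{1091} + \frac{6159}{13724} = - \frac{173037483}{14972884}$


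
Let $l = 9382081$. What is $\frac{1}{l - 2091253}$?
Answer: $\frac{1}{7290828} \approx 1.3716 \cdot 10^{-7}$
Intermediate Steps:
$\frac{1}{l - 2091253} = \frac{1}{9382081 - 2091253} = \frac{1}{7290828}$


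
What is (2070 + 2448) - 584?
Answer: 3934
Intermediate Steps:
(2070 + 2448) - 584 = 4518 - 584 = 3934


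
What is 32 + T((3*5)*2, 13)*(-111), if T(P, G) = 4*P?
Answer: -13288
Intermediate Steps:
32 + T((3*5)*2, 13)*(-111) = 32 + (4*((3*5)*2))*(-111) = 32 + (4*(15*2))*(-111) = 32 + (4*30)*(-111) = 32 + 120*(-111) = 32 - 13320 = -13288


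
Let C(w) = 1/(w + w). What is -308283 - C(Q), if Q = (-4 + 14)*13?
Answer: -80153581/260 ≈ -3.0828e+5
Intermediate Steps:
Q = 130 (Q = 10*13 = 130)
C(w) = 1/(2*w)
-308283 - C(Q) = -308283 - 1/(2*130) = -308283 - 1*1/260 = -308283 - 1/260 = -80153581/260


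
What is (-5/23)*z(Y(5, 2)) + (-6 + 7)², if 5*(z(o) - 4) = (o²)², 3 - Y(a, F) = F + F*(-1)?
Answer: -78/23 ≈ -3.3913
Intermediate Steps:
Y(a, F) = 3 (Y(a, F) = 3 - (F + F*(-1)) = 3 - (F - F) = 3 - 1*0 = 3 + 0 = 3)
z(o) = 4 + o⁴/5 (z(o) = 4 + (o²)²/5 = 4 + o⁴/5)
(-5/23)*z(Y(5, 2)) + (-6 + 7)² = (-5/23)*(4 + (⅕)*3⁴) + (-6 + 7)² = (-5*1/23)*(4 + (⅕)*81) + 1² = -5*(4 + 81/5)/23 + 1 = -5/23*101/5 + 1 = -101/23 + 1 = -78/23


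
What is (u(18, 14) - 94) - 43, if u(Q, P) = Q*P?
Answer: 115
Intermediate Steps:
u(Q, P) = P*Q
(u(18, 14) - 94) - 43 = (14*18 - 94) - 43 = (252 - 94) - 43 = 158 - 43 = 115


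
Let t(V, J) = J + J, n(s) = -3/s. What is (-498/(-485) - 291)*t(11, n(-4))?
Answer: -421911/970 ≈ -434.96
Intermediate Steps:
t(V, J) = 2*J
(-498/(-485) - 291)*t(11, n(-4)) = (-498/(-485) - 291)*(2*(-3/(-4))) = (-498*(-1/485) - 291)*(2*(-3*(-¼))) = (498/485 - 291)*(2*(¾)) = -140637/485*3/2 = -421911/970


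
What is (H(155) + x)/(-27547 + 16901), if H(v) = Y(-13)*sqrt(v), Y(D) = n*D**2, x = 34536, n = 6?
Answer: -17268/5323 - 507*sqrt(155)/5323 ≈ -4.4299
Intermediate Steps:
Y(D) = 6*D**2
H(v) = 1014*sqrt(v) (H(v) = (6*(-13)**2)*sqrt(v) = (6*169)*sqrt(v) = 1014*sqrt(v))
(H(155) + x)/(-27547 + 16901) = (1014*sqrt(155) + 34536)/(-27547 + 16901) = (34536 + 1014*sqrt(155))/(-10646) = (34536 + 1014*sqrt(155))*(-1/10646) = -17268/5323 - 507*sqrt(155)/5323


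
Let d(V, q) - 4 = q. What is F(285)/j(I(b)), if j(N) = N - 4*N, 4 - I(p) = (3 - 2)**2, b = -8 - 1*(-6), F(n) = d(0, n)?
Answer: -289/9 ≈ -32.111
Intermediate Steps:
d(V, q) = 4 + q
F(n) = 4 + n
b = -2 (b = -8 + 6 = -2)
I(p) = 3 (I(p) = 4 - (3 - 2)**2 = 4 - 1*1**2 = 4 - 1*1 = 4 - 1 = 3)
j(N) = -3*N
F(285)/j(I(b)) = (4 + 285)/((-3*3)) = 289/(-9) = 289*(-1/9) = -289/9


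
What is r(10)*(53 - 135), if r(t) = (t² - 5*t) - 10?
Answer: -3280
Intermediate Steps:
r(t) = -10 + t² - 5*t
r(10)*(53 - 135) = (-10 + 10² - 5*10)*(53 - 135) = (-10 + 100 - 50)*(-82) = 40*(-82) = -3280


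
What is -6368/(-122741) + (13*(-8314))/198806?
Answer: -6000048077/12200823623 ≈ -0.49177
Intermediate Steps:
-6368/(-122741) + (13*(-8314))/198806 = -6368*(-1/122741) - 108082*1/198806 = 6368/122741 - 54041/99403 = -6000048077/12200823623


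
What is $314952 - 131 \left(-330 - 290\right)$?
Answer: $396172$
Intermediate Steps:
$314952 - 131 \left(-330 - 290\right) = 314952 - 131 \left(-620\right) = 314952 - -81220 = 314952 + 81220 = 396172$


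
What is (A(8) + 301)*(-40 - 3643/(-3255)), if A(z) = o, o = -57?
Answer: -30879908/3255 ≈ -9486.9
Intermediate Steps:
A(z) = -57
(A(8) + 301)*(-40 - 3643/(-3255)) = (-57 + 301)*(-40 - 3643/(-3255)) = 244*(-40 - 3643*(-1/3255)) = 244*(-40 + 3643/3255) = 244*(-126557/3255) = -30879908/3255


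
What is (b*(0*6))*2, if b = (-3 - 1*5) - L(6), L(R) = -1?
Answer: 0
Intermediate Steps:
b = -7 (b = (-3 - 1*5) - 1*(-1) = (-3 - 5) + 1 = -8 + 1 = -7)
(b*(0*6))*2 = -0*6*2 = -7*0*2 = 0*2 = 0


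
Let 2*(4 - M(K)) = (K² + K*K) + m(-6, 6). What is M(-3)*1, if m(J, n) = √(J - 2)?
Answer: -5 - I*√2 ≈ -5.0 - 1.4142*I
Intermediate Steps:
m(J, n) = √(-2 + J)
M(K) = 4 - K² - I*√2 (M(K) = 4 - ((K² + K*K) + √(-2 - 6))/2 = 4 - ((K² + K²) + √(-8))/2 = 4 - (2*K² + 2*I*√2)/2 = 4 + (-K² - I*√2) = 4 - K² - I*√2)
M(-3)*1 = (4 - 1*(-3)² - I*√2)*1 = (4 - 1*9 - I*√2)*1 = (4 - 9 - I*√2)*1 = (-5 - I*√2)*1 = -5 - I*√2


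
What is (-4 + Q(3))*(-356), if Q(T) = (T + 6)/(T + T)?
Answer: 890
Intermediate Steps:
Q(T) = (6 + T)/(2*T) (Q(T) = (6 + T)/((2*T)) = (6 + T)*(1/(2*T)) = (6 + T)/(2*T))
(-4 + Q(3))*(-356) = (-4 + (1/2)*(6 + 3)/3)*(-356) = (-4 + (1/2)*(1/3)*9)*(-356) = (-4 + 3/2)*(-356) = -5/2*(-356) = 890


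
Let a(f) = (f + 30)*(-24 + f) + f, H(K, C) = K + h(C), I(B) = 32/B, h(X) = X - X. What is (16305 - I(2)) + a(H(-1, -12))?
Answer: 15563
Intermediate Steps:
h(X) = 0
H(K, C) = K (H(K, C) = K + 0 = K)
a(f) = f + (-24 + f)*(30 + f) (a(f) = (30 + f)*(-24 + f) + f = (-24 + f)*(30 + f) + f = f + (-24 + f)*(30 + f))
(16305 - I(2)) + a(H(-1, -12)) = (16305 - 32/2) + (-720 + (-1)**2 + 7*(-1)) = (16305 - 32/2) + (-720 + 1 - 7) = (16305 - 1*16) - 726 = (16305 - 16) - 726 = 16289 - 726 = 15563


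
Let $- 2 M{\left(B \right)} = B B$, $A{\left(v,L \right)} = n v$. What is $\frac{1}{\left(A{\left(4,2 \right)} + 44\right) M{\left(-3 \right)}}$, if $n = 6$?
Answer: $- \frac{1}{306} \approx -0.003268$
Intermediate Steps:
$A{\left(v,L \right)} = 6 v$
$M{\left(B \right)} = - \frac{B^{2}}{2}$ ($M{\left(B \right)} = - \frac{B B}{2} = - \frac{B^{2}}{2}$)
$\frac{1}{\left(A{\left(4,2 \right)} + 44\right) M{\left(-3 \right)}} = \frac{1}{\left(6 \cdot 4 + 44\right) \left(- \frac{\left(-3\right)^{2}}{2}\right)} = \frac{1}{\left(24 + 44\right) \left(\left(- \frac{1}{2}\right) 9\right)} = \frac{1}{68 \left(- \frac{9}{2}\right)} = \frac{1}{-306} = - \frac{1}{306}$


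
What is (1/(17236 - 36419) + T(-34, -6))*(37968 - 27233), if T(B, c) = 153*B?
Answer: -1071245295745/19183 ≈ -5.5843e+7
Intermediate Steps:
(1/(17236 - 36419) + T(-34, -6))*(37968 - 27233) = (1/(17236 - 36419) + 153*(-34))*(37968 - 27233) = (1/(-19183) - 5202)*10735 = (-1/19183 - 5202)*10735 = -99789967/19183*10735 = -1071245295745/19183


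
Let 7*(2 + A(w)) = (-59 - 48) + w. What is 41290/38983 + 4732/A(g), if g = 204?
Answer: 1294699962/3235589 ≈ 400.14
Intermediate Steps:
A(w) = -121/7 + w/7 (A(w) = -2 + ((-59 - 48) + w)/7 = -2 + (-107 + w)/7 = -2 + (-107/7 + w/7) = -121/7 + w/7)
41290/38983 + 4732/A(g) = 41290/38983 + 4732/(-121/7 + (1/7)*204) = 41290*(1/38983) + 4732/(-121/7 + 204/7) = 41290/38983 + 4732/(83/7) = 41290/38983 + 4732*(7/83) = 41290/38983 + 33124/83 = 1294699962/3235589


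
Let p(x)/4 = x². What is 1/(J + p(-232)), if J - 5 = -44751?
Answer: 1/170550 ≈ 5.8634e-6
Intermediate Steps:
p(x) = 4*x²
J = -44746 (J = 5 - 44751 = -44746)
1/(J + p(-232)) = 1/(-44746 + 4*(-232)²) = 1/(-44746 + 4*53824) = 1/(-44746 + 215296) = 1/170550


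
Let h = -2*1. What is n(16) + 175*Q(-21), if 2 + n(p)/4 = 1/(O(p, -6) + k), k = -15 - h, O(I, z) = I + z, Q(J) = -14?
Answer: -7378/3 ≈ -2459.3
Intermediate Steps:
h = -2
k = -13 (k = -15 - 1*(-2) = -15 + 2 = -13)
n(p) = -8 + 4/(-19 + p) (n(p) = -8 + 4/((p - 6) - 13) = -8 + 4/((-6 + p) - 13) = -8 + 4/(-19 + p))
n(16) + 175*Q(-21) = 4*(39 - 2*16)/(-19 + 16) + 175*(-14) = 4*(39 - 32)/(-3) - 2450 = 4*(-⅓)*7 - 2450 = -28/3 - 2450 = -7378/3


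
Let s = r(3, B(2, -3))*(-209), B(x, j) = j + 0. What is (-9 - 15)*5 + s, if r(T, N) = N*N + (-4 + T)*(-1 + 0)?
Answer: -2210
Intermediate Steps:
B(x, j) = j
r(T, N) = 4 + N² - T (r(T, N) = N² + (-4 + T)*(-1) = N² + (4 - T) = 4 + N² - T)
s = -2090 (s = (4 + (-3)² - 1*3)*(-209) = (4 + 9 - 3)*(-209) = 10*(-209) = -2090)
(-9 - 15)*5 + s = (-9 - 15)*5 - 2090 = -24*5 - 2090 = -120 - 2090 = -2210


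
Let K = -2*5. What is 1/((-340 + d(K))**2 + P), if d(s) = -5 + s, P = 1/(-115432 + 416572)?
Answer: 301140/37951168501 ≈ 7.9349e-6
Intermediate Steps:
K = -10
P = 1/301140 ≈ 3.3207e-6
1/((-340 + d(K))**2 + P) = 1/((-340 + (-5 - 10))**2 + 1/301140) = 1/((-340 - 15)**2 + 1/301140) = 1/((-355)**2 + 1/301140) = 1/(126025 + 1/301140) = 1/(37951168501/301140) = 301140/37951168501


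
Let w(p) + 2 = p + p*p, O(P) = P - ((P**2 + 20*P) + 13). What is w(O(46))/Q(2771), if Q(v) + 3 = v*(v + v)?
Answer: 9015004/15356879 ≈ 0.58703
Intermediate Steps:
O(P) = -13 - P**2 - 19*P (O(P) = P - (13 + P**2 + 20*P) = P + (-13 - P**2 - 20*P) = -13 - P**2 - 19*P)
w(p) = -2 + p + p**2 (w(p) = -2 + (p + p*p) = -2 + (p + p**2) = -2 + p + p**2)
Q(v) = -3 + 2*v**2 (Q(v) = -3 + v*(v + v) = -3 + v*(2*v) = -3 + 2*v**2)
w(O(46))/Q(2771) = (-2 + (-13 - 1*46**2 - 19*46) + (-13 - 1*46**2 - 19*46)**2)/(-3 + 2*2771**2) = (-2 + (-13 - 1*2116 - 874) + (-13 - 1*2116 - 874)**2)/(-3 + 2*7678441) = (-2 + (-13 - 2116 - 874) + (-13 - 2116 - 874)**2)/(-3 + 15356882) = (-2 - 3003 + (-3003)**2)/15356879 = (-2 - 3003 + 9018009)*(1/15356879) = 9015004*(1/15356879) = 9015004/15356879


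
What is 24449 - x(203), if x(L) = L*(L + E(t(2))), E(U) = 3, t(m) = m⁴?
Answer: -17369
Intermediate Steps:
x(L) = L*(3 + L) (x(L) = L*(L + 3) = L*(3 + L))
24449 - x(203) = 24449 - 203*(3 + 203) = 24449 - 203*206 = 24449 - 1*41818 = 24449 - 41818 = -17369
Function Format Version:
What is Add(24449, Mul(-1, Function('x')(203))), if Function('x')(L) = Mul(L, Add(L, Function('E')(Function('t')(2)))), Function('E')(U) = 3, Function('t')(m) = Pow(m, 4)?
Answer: -17369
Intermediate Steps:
Function('x')(L) = Mul(L, Add(3, L)) (Function('x')(L) = Mul(L, Add(L, 3)) = Mul(L, Add(3, L)))
Add(24449, Mul(-1, Function('x')(203))) = Add(24449, Mul(-1, Mul(203, Add(3, 203)))) = Add(24449, Mul(-1, Mul(203, 206))) = Add(24449, Mul(-1, 41818)) = Add(24449, -41818) = -17369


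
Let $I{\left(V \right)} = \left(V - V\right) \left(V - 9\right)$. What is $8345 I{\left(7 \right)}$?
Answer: $0$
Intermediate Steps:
$I{\left(V \right)} = 0$ ($I{\left(V \right)} = 0 \left(-9 + V\right) = 0$)
$8345 I{\left(7 \right)} = 8345 \cdot 0 = 0$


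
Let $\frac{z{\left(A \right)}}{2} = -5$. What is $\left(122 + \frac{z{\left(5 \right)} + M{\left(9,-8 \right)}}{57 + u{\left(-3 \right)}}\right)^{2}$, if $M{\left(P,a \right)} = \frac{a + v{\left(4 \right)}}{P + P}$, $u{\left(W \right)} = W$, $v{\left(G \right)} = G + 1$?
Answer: $\frac{1557644089}{104976} \approx 14838.0$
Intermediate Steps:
$v{\left(G \right)} = 1 + G$
$z{\left(A \right)} = -10$ ($z{\left(A \right)} = 2 \left(-5\right) = -10$)
$M{\left(P,a \right)} = \frac{5 + a}{2 P}$ ($M{\left(P,a \right)} = \frac{a + \left(1 + 4\right)}{P + P} = \frac{a + 5}{2 P} = \left(5 + a\right) \frac{1}{2 P} = \frac{5 + a}{2 P}$)
$\left(122 + \frac{z{\left(5 \right)} + M{\left(9,-8 \right)}}{57 + u{\left(-3 \right)}}\right)^{2} = \left(122 + \frac{-10 + \frac{5 - 8}{2 \cdot 9}}{57 - 3}\right)^{2} = \left(122 + \frac{-10 + \frac{1}{2} \cdot \frac{1}{9} \left(-3\right)}{54}\right)^{2} = \left(122 + \left(-10 - \frac{1}{6}\right) \frac{1}{54}\right)^{2} = \left(122 - \frac{61}{324}\right)^{2} = \left(\frac{39467}{324}\right)^{2} = \frac{1557644089}{104976}$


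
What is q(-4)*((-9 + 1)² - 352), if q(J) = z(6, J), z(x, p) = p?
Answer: 1152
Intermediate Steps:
q(J) = J
q(-4)*((-9 + 1)² - 352) = -4*((-9 + 1)² - 352) = -4*((-8)² - 352) = -4*(64 - 352) = -4*(-288) = 1152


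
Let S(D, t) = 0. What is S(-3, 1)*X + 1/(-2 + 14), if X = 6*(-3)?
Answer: 1/12 ≈ 0.083333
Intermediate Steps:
X = -18
S(-3, 1)*X + 1/(-2 + 14) = 0*(-18) + 1/(-2 + 14) = 0 + 1/12 = 1/12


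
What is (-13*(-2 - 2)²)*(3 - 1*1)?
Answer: -416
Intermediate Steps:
(-13*(-2 - 2)²)*(3 - 1*1) = (-13*(-4)²)*(3 - 1) = -13*16*2 = -208*2 = -416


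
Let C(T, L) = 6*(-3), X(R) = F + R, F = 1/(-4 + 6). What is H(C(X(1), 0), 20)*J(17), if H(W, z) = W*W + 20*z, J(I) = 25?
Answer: 18100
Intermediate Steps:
F = ½ (F = 1/2 = ½ ≈ 0.50000)
X(R) = ½ + R
C(T, L) = -18
H(W, z) = W² + 20*z
H(C(X(1), 0), 20)*J(17) = ((-18)² + 20*20)*25 = (324 + 400)*25 = 724*25 = 18100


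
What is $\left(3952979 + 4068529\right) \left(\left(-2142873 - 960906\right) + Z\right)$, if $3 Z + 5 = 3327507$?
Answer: $-15999793441060$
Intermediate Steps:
$Z = \frac{3327502}{3}$ ($Z = - \frac{5}{3} + \frac{1}{3} \cdot 3327507 = - \frac{5}{3} + 1109169 = \frac{3327502}{3} \approx 1.1092 \cdot 10^{6}$)
$\left(3952979 + 4068529\right) \left(\left(-2142873 - 960906\right) + Z\right) = \left(3952979 + 4068529\right) \left(\left(-2142873 - 960906\right) + \frac{3327502}{3}\right) = 8021508 \left(\left(-2142873 - 960906\right) + \frac{3327502}{3}\right) = 8021508 \left(-3103779 + \frac{3327502}{3}\right) = 8021508 \left(- \frac{5983835}{3}\right) = -15999793441060$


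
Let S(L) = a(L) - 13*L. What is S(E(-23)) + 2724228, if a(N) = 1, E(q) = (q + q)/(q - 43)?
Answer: 89899258/33 ≈ 2.7242e+6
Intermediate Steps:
E(q) = 2*q/(-43 + q) (E(q) = (2*q)/(-43 + q) = 2*q/(-43 + q))
S(L) = 1 - 13*L
S(E(-23)) + 2724228 = (1 - 26*(-23)/(-43 - 23)) + 2724228 = (1 - 26*(-23)/(-66)) + 2724228 = (1 - 26*(-23)*(-1)/66) + 2724228 = (1 - 13*23/33) + 2724228 = (1 - 299/33) + 2724228 = -266/33 + 2724228 = 89899258/33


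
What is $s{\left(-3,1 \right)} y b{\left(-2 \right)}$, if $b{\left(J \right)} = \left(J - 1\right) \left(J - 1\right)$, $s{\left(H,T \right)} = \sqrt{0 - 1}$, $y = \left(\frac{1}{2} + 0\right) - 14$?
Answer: $- \frac{243 i}{2} \approx - 121.5 i$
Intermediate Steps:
$y = - \frac{27}{2}$ ($y = \left(\frac{1}{2} + 0\right) - 14 = \frac{1}{2} - 14 = - \frac{27}{2} \approx -13.5$)
$s{\left(H,T \right)} = i$ ($s{\left(H,T \right)} = \sqrt{-1} = i$)
$b{\left(J \right)} = \left(-1 + J\right)^{2}$ ($b{\left(J \right)} = \left(-1 + J\right) \left(-1 + J\right) = \left(-1 + J\right)^{2}$)
$s{\left(-3,1 \right)} y b{\left(-2 \right)} = i \left(- \frac{27}{2}\right) \left(-1 - 2\right)^{2} = - \frac{27 i}{2} \left(-3\right)^{2} = - \frac{27 i}{2} \cdot 9 = - \frac{243 i}{2}$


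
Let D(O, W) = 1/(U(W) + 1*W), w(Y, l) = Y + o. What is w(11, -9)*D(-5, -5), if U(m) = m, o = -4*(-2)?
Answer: -19/10 ≈ -1.9000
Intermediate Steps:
o = 8
w(Y, l) = 8 + Y (w(Y, l) = Y + 8 = 8 + Y)
D(O, W) = 1/(2*W) (D(O, W) = 1/(W + 1*W) = 1/(W + W) = 1/(2*W))
w(11, -9)*D(-5, -5) = (8 + 11)*((½)/(-5)) = 19*((½)*(-⅕)) = 19*(-⅒) = -19/10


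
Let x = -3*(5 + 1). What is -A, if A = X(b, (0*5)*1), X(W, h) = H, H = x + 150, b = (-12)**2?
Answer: -132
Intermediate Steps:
x = -18 (x = -3*6 = -18)
b = 144
H = 132 (H = -18 + 150 = 132)
X(W, h) = 132
A = 132
-A = -1*132 = -132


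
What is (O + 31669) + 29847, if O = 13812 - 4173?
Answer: 71155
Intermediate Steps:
O = 9639
(O + 31669) + 29847 = (9639 + 31669) + 29847 = 41308 + 29847 = 71155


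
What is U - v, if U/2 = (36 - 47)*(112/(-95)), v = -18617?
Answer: 1771079/95 ≈ 18643.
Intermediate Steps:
U = 2464/95 (U = 2*((36 - 47)*(112/(-95))) = 2*(-1232*(-1)/95) = 2*(-11*(-112/95)) = 2*(1232/95) = 2464/95 ≈ 25.937)
U - v = 2464/95 - 1*(-18617) = 2464/95 + 18617 = 1771079/95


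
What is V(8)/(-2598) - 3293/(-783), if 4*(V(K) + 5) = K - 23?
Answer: 11416087/2712312 ≈ 4.2090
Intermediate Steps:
V(K) = -43/4 + K/4 (V(K) = -5 + (K - 23)/4 = -5 + (-23 + K)/4 = -5 + (-23/4 + K/4) = -43/4 + K/4)
V(8)/(-2598) - 3293/(-783) = (-43/4 + (1/4)*8)/(-2598) - 3293/(-783) = (-43/4 + 2)*(-1/2598) - 3293*(-1/783) = -35/4*(-1/2598) + 3293/783 = 35/10392 + 3293/783 = 11416087/2712312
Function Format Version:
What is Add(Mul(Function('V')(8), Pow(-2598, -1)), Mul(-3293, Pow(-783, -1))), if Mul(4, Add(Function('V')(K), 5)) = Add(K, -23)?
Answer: Rational(11416087, 2712312) ≈ 4.2090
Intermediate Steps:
Function('V')(K) = Add(Rational(-43, 4), Mul(Rational(1, 4), K)) (Function('V')(K) = Add(-5, Mul(Rational(1, 4), Add(K, -23))) = Add(-5, Mul(Rational(1, 4), Add(-23, K))) = Add(-5, Add(Rational(-23, 4), Mul(Rational(1, 4), K))) = Add(Rational(-43, 4), Mul(Rational(1, 4), K)))
Add(Mul(Function('V')(8), Pow(-2598, -1)), Mul(-3293, Pow(-783, -1))) = Add(Mul(Add(Rational(-43, 4), Mul(Rational(1, 4), 8)), Pow(-2598, -1)), Mul(-3293, Pow(-783, -1))) = Add(Mul(Add(Rational(-43, 4), 2), Rational(-1, 2598)), Mul(-3293, Rational(-1, 783))) = Add(Mul(Rational(-35, 4), Rational(-1, 2598)), Rational(3293, 783)) = Add(Rational(35, 10392), Rational(3293, 783)) = Rational(11416087, 2712312)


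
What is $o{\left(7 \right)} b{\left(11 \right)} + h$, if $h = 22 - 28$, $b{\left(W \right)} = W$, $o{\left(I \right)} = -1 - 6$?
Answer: $-83$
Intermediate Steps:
$o{\left(I \right)} = -7$ ($o{\left(I \right)} = -1 - 6 = -7$)
$h = -6$ ($h = 22 + \left(-37 + 9\right) = 22 - 28 = -6$)
$o{\left(7 \right)} b{\left(11 \right)} + h = \left(-7\right) 11 - 6 = -77 - 6 = -83$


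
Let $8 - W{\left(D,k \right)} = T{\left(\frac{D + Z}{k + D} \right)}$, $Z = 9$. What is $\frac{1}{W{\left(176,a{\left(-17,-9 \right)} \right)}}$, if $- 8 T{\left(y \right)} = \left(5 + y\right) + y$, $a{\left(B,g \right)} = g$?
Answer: $\frac{1336}{11893} \approx 0.11233$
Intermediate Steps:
$T{\left(y \right)} = - \frac{5}{8} - \frac{y}{4}$ ($T{\left(y \right)} = - \frac{\left(5 + y\right) + y}{8} = - \frac{5 + 2 y}{8} = - \frac{5}{8} - \frac{y}{4}$)
$W{\left(D,k \right)} = \frac{69}{8} + \frac{9 + D}{4 \left(D + k\right)}$ ($W{\left(D,k \right)} = 8 - \left(- \frac{5}{8} - \frac{\left(D + 9\right) \frac{1}{k + D}}{4}\right) = 8 - \left(- \frac{5}{8} - \frac{\left(9 + D\right) \frac{1}{D + k}}{4}\right) = 8 - \left(- \frac{5}{8} - \frac{\frac{1}{D + k} \left(9 + D\right)}{4}\right) = 8 - \left(- \frac{5}{8} - \frac{9 + D}{4 \left(D + k\right)}\right) = 8 + \left(\frac{5}{8} + \frac{9 + D}{4 \left(D + k\right)}\right) = \frac{69}{8} + \frac{9 + D}{4 \left(D + k\right)}$)
$\frac{1}{W{\left(176,a{\left(-17,-9 \right)} \right)}} = \frac{1}{\frac{1}{8} \frac{1}{176 - 9} \left(18 + 69 \left(-9\right) + 71 \cdot 176\right)} = \frac{1}{\frac{1}{8} \cdot \frac{1}{167} \left(18 - 621 + 12496\right)} = \frac{1}{\frac{1}{8} \cdot \frac{1}{167} \cdot 11893} = \frac{1}{\frac{11893}{1336}} = \frac{1336}{11893}$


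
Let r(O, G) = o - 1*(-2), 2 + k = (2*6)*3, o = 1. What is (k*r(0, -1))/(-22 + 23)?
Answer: 102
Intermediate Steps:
k = 34 (k = -2 + (2*6)*3 = -2 + 12*3 = -2 + 36 = 34)
r(O, G) = 3 (r(O, G) = 1 - 1*(-2) = 1 + 2 = 3)
(k*r(0, -1))/(-22 + 23) = (34*3)/(-22 + 23) = 102/1 = 102*1 = 102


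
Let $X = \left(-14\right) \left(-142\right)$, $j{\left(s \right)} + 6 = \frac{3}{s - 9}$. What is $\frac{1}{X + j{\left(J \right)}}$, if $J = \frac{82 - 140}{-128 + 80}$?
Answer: $\frac{187}{370562} \approx 0.00050464$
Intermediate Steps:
$J = \frac{29}{24}$ ($J = - \frac{58}{-48} = \left(-58\right) \left(- \frac{1}{48}\right) = \frac{29}{24} \approx 1.2083$)
$j{\left(s \right)} = -6 + \frac{3}{-9 + s}$ ($j{\left(s \right)} = -6 + \frac{3}{s - 9} = -6 + \frac{3}{-9 + s}$)
$X = 1988$
$\frac{1}{X + j{\left(J \right)}} = \frac{1}{1988 + \frac{3 \left(19 - \frac{29}{12}\right)}{-9 + \frac{29}{24}}} = \frac{1}{1988 + \frac{3 \left(19 - \frac{29}{12}\right)}{- \frac{187}{24}}} = \frac{1}{1988 + 3 \left(- \frac{24}{187}\right) \frac{199}{12}} = \frac{1}{1988 - \frac{1194}{187}} = \frac{1}{\frac{370562}{187}} = \frac{187}{370562}$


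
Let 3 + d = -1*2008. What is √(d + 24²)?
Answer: I*√1435 ≈ 37.881*I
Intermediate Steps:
d = -2011 (d = -3 - 1*2008 = -3 - 2008 = -2011)
√(d + 24²) = √(-2011 + 24²) = √(-2011 + 576) = √(-1435) = I*√1435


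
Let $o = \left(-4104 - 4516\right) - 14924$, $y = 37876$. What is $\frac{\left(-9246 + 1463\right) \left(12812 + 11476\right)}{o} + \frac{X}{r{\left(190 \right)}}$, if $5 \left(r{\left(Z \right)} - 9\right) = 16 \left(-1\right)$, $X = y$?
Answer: $\frac{414197264}{28449} \approx 14559.0$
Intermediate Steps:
$X = 37876$
$r{\left(Z \right)} = \frac{29}{5}$ ($r{\left(Z \right)} = 9 + \frac{16 \left(-1\right)}{5} = 9 + \frac{1}{5} \left(-16\right) = 9 - \frac{16}{5} = \frac{29}{5}$)
$o = -23544$ ($o = -8620 - 14924 = -23544$)
$\frac{\left(-9246 + 1463\right) \left(12812 + 11476\right)}{o} + \frac{X}{r{\left(190 \right)}} = \frac{\left(-9246 + 1463\right) \left(12812 + 11476\right)}{-23544} + \frac{37876}{\frac{29}{5}} = \left(-7783\right) 24288 \left(- \frac{1}{23544}\right) + 37876 \cdot \frac{5}{29} = \left(-189033504\right) \left(- \frac{1}{23544}\right) + \frac{189380}{29} = \frac{7876396}{981} + \frac{189380}{29} = \frac{414197264}{28449}$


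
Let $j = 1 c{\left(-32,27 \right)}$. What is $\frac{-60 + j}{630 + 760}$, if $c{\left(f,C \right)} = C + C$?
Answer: $- \frac{3}{695} \approx -0.0043165$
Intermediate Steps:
$c{\left(f,C \right)} = 2 C$
$j = 54$ ($j = 1 \cdot 2 \cdot 27 = 1 \cdot 54 = 54$)
$\frac{-60 + j}{630 + 760} = \frac{-60 + 54}{630 + 760} = - \frac{6}{1390} = \left(-6\right) \frac{1}{1390} = - \frac{3}{695}$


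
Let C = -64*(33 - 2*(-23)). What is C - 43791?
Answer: -48847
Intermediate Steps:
C = -5056 (C = -64*(33 + 46) = -64*79 = -5056)
C - 43791 = -5056 - 43791 = -48847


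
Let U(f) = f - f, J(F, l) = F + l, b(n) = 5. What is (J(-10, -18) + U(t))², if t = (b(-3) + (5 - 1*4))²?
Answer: 784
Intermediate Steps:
t = 36 (t = (5 + (5 - 1*4))² = (5 + (5 - 4))² = (5 + 1)² = 6² = 36)
U(f) = 0
(J(-10, -18) + U(t))² = ((-10 - 18) + 0)² = (-28 + 0)² = (-28)² = 784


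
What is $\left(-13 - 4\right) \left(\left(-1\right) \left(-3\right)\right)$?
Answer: $-51$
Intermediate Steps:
$\left(-13 - 4\right) \left(\left(-1\right) \left(-3\right)\right) = \left(-17\right) 3 = -51$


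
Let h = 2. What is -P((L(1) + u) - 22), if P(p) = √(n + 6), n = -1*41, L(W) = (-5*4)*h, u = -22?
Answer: -I*√35 ≈ -5.9161*I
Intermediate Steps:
L(W) = -40 (L(W) = -5*4*2 = -20*2 = -40)
n = -41
P(p) = I*√35 (P(p) = √(-41 + 6) = √(-35) = I*√35)
-P((L(1) + u) - 22) = -I*√35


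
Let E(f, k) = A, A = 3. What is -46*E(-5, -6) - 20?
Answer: -158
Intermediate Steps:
E(f, k) = 3
-46*E(-5, -6) - 20 = -46*3 - 20 = -138 - 20 = -158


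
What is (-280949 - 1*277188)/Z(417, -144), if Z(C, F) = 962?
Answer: -558137/962 ≈ -580.18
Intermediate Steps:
(-280949 - 1*277188)/Z(417, -144) = (-280949 - 1*277188)/962 = (-280949 - 277188)*(1/962) = -558137*1/962 = -558137/962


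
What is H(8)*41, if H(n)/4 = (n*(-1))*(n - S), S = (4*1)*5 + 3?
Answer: 19680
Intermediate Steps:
S = 23 (S = 4*5 + 3 = 20 + 3 = 23)
H(n) = -4*n*(-23 + n) (H(n) = 4*((n*(-1))*(n - 1*23)) = 4*((-n)*(n - 23)) = 4*((-n)*(-23 + n)) = 4*(-n*(-23 + n)) = -4*n*(-23 + n))
H(8)*41 = (4*8*(23 - 1*8))*41 = (4*8*(23 - 8))*41 = (4*8*15)*41 = 480*41 = 19680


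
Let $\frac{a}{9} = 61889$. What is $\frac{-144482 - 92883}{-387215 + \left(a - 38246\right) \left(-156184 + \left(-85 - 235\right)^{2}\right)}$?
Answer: $\frac{47473}{5580221227} \approx 8.5074 \cdot 10^{-6}$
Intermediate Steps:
$a = 557001$ ($a = 9 \cdot 61889 = 557001$)
$\frac{-144482 - 92883}{-387215 + \left(a - 38246\right) \left(-156184 + \left(-85 - 235\right)^{2}\right)} = \frac{-144482 - 92883}{-387215 + \left(557001 - 38246\right) \left(-156184 + \left(-85 - 235\right)^{2}\right)} = - \frac{237365}{-387215 + 518755 \left(-156184 + \left(-320\right)^{2}\right)} = - \frac{237365}{-387215 + 518755 \left(-156184 + 102400\right)} = - \frac{237365}{-387215 + 518755 \left(-53784\right)} = - \frac{237365}{-387215 - 27900718920} = - \frac{237365}{-27901106135} = \left(-237365\right) \left(- \frac{1}{27901106135}\right) = \frac{47473}{5580221227}$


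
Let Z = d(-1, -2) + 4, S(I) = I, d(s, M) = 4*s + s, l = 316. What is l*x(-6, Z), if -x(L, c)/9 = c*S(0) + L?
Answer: 17064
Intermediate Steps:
d(s, M) = 5*s
Z = -1 (Z = 5*(-1) + 4 = -5 + 4 = -1)
x(L, c) = -9*L (x(L, c) = -9*(c*0 + L) = -9*(0 + L) = -9*L)
l*x(-6, Z) = 316*(-9*(-6)) = 316*54 = 17064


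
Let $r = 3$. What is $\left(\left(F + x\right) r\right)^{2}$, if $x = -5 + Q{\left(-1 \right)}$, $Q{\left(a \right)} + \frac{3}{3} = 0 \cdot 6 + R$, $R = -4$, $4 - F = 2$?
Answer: $576$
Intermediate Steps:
$F = 2$ ($F = 4 - 2 = 2$)
$Q{\left(a \right)} = -5$ ($Q{\left(a \right)} = -1 + \left(0 \cdot 6 - 4\right) = -1 + \left(0 - 4\right) = -1 - 4 = -5$)
$x = -10$ ($x = -5 - 5 = -10$)
$\left(\left(F + x\right) r\right)^{2} = \left(\left(2 - 10\right) 3\right)^{2} = \left(\left(-8\right) 3\right)^{2} = \left(-24\right)^{2} = 576$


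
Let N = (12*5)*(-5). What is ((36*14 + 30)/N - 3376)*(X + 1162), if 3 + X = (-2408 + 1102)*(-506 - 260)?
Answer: -33830324479/10 ≈ -3.3830e+9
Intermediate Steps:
X = 1000393 (X = -3 + (-2408 + 1102)*(-506 - 260) = -3 - 1306*(-766) = -3 + 1000396 = 1000393)
N = -300 (N = 60*(-5) = -300)
((36*14 + 30)/N - 3376)*(X + 1162) = ((36*14 + 30)/(-300) - 3376)*(1000393 + 1162) = ((504 + 30)*(-1/300) - 3376)*1001555 = (534*(-1/300) - 3376)*1001555 = (-89/50 - 3376)*1001555 = -168889/50*1001555 = -33830324479/10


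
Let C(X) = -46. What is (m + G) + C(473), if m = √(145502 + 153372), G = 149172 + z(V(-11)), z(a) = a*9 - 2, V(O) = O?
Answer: 149025 + √298874 ≈ 1.4957e+5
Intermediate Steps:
z(a) = -2 + 9*a (z(a) = 9*a - 2 = -2 + 9*a)
G = 149071 (G = 149172 + (-2 + 9*(-11)) = 149172 + (-2 - 99) = 149172 - 101 = 149071)
m = √298874 ≈ 546.69
(m + G) + C(473) = (√298874 + 149071) - 46 = (149071 + √298874) - 46 = 149025 + √298874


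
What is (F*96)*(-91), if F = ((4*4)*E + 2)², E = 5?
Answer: -58740864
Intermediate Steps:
F = 6724 (F = ((4*4)*5 + 2)² = (16*5 + 2)² = (80 + 2)² = 82² = 6724)
(F*96)*(-91) = (6724*96)*(-91) = 645504*(-91) = -58740864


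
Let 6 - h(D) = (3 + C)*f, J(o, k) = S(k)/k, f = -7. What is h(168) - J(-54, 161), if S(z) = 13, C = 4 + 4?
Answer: 13350/161 ≈ 82.919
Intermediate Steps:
C = 8
J(o, k) = 13/k
h(D) = 83 (h(D) = 6 - (3 + 8)*(-7) = 6 - 11*(-7) = 6 - 1*(-77) = 6 + 77 = 83)
h(168) - J(-54, 161) = 83 - 13/161 = 13350/161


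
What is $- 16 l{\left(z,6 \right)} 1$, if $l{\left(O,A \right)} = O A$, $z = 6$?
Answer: $-576$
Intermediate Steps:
$l{\left(O,A \right)} = A O$
$- 16 l{\left(z,6 \right)} 1 = - 16 \cdot 6 \cdot 6 \cdot 1 = - 16 \cdot 36 \cdot 1 = \left(-16\right) 36 = -576$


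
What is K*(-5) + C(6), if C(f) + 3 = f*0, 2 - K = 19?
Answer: 82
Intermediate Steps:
K = -17 (K = 2 - 1*19 = 2 - 19 = -17)
C(f) = -3 (C(f) = -3 + f*0 = -3 + 0 = -3)
K*(-5) + C(6) = -17*(-5) - 3 = 85 - 3 = 82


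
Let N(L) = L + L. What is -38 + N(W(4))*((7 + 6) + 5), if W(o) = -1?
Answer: -74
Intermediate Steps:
N(L) = 2*L
-38 + N(W(4))*((7 + 6) + 5) = -38 + (2*(-1))*((7 + 6) + 5) = -38 - 2*(13 + 5) = -38 - 2*18 = -38 - 36 = -74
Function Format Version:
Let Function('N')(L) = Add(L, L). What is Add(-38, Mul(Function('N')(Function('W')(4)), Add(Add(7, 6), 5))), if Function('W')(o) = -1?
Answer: -74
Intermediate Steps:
Function('N')(L) = Mul(2, L)
Add(-38, Mul(Function('N')(Function('W')(4)), Add(Add(7, 6), 5))) = Add(-38, Mul(Mul(2, -1), Add(Add(7, 6), 5))) = Add(-38, Mul(-2, Add(13, 5))) = Add(-38, Mul(-2, 18)) = Add(-38, -36) = -74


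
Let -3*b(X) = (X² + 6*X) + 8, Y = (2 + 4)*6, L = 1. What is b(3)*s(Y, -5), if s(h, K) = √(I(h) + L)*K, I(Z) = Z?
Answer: 175*√37/3 ≈ 354.83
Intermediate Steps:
Y = 36 (Y = 6*6 = 36)
b(X) = -8/3 - 2*X - X²/3 (b(X) = -((X² + 6*X) + 8)/3 = -(8 + X² + 6*X)/3 = -8/3 - 2*X - X²/3)
s(h, K) = K*√(1 + h) (s(h, K) = √(h + 1)*K = √(1 + h)*K = K*√(1 + h))
b(3)*s(Y, -5) = (-8/3 - 2*3 - ⅓*3²)*(-5*√(1 + 36)) = (-8/3 - 6 - ⅓*9)*(-5*√37) = (-8/3 - 6 - 3)*(-5*√37) = -(-175)*√37/3 = 175*√37/3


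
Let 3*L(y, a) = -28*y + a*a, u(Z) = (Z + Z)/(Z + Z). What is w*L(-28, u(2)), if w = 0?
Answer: 0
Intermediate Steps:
u(Z) = 1 (u(Z) = (2*Z)/((2*Z)) = (2*Z)*(1/(2*Z)) = 1)
L(y, a) = -28*y/3 + a²/3 (L(y, a) = (-28*y + a*a)/3 = (-28*y + a²)/3 = (a² - 28*y)/3 = -28*y/3 + a²/3)
w*L(-28, u(2)) = 0*(-28/3*(-28) + (⅓)*1²) = 0*(784/3 + (⅓)*1) = 0*(784/3 + ⅓) = 0*(785/3) = 0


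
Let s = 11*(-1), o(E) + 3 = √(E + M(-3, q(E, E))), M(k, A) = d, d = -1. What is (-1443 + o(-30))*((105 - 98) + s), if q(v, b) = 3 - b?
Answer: 5784 - 4*I*√31 ≈ 5784.0 - 22.271*I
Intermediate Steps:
M(k, A) = -1
o(E) = -3 + √(-1 + E) (o(E) = -3 + √(E - 1) = -3 + √(-1 + E))
s = -11
(-1443 + o(-30))*((105 - 98) + s) = (-1443 + (-3 + √(-1 - 30)))*((105 - 98) - 11) = (-1443 + (-3 + √(-31)))*(7 - 11) = (-1443 + (-3 + I*√31))*(-4) = (-1446 + I*√31)*(-4) = 5784 - 4*I*√31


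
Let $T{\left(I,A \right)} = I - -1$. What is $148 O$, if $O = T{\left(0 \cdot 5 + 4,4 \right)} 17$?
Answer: $12580$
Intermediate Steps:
$T{\left(I,A \right)} = 1 + I$ ($T{\left(I,A \right)} = I + 1 = 1 + I$)
$O = 85$ ($O = \left(1 + \left(0 \cdot 5 + 4\right)\right) 17 = \left(1 + \left(0 + 4\right)\right) 17 = \left(1 + 4\right) 17 = 5 \cdot 17 = 85$)
$148 O = 148 \cdot 85 = 12580$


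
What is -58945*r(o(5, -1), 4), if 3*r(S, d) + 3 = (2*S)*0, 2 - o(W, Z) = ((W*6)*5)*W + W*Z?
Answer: 58945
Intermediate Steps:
o(W, Z) = 2 - 30*W**2 - W*Z (o(W, Z) = 2 - (((W*6)*5)*W + W*Z) = 2 - (((6*W)*5)*W + W*Z) = 2 - ((30*W)*W + W*Z) = 2 - (30*W**2 + W*Z) = 2 + (-30*W**2 - W*Z) = 2 - 30*W**2 - W*Z)
r(S, d) = -1 (r(S, d) = -1 + ((2*S)*0)/3 = -1 + (1/3)*0 = -1 + 0 = -1)
-58945*r(o(5, -1), 4) = -58945*(-1) = 58945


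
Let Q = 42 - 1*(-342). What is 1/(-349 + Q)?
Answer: 1/35 ≈ 0.028571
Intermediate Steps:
Q = 384 (Q = 42 + 342 = 384)
1/(-349 + Q) = 1/(-349 + 384) = 1/35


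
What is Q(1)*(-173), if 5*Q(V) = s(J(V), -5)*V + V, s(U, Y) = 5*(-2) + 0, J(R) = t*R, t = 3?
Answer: 1557/5 ≈ 311.40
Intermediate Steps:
J(R) = 3*R
s(U, Y) = -10 (s(U, Y) = -10 + 0 = -10)
Q(V) = -9*V/5 (Q(V) = (-10*V + V)/5 = (-9*V)/5 = -9*V/5)
Q(1)*(-173) = -9/5*1*(-173) = -9/5*(-173) = 1557/5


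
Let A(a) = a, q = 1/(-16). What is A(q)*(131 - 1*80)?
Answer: -51/16 ≈ -3.1875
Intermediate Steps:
q = -1/16 ≈ -0.062500
A(q)*(131 - 1*80) = -(131 - 1*80)/16 = -(131 - 80)/16 = -1/16*51 = -51/16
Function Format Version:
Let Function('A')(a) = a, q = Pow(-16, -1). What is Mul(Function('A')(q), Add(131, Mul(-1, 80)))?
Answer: Rational(-51, 16) ≈ -3.1875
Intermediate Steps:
q = Rational(-1, 16) ≈ -0.062500
Mul(Function('A')(q), Add(131, Mul(-1, 80))) = Mul(Rational(-1, 16), Add(131, Mul(-1, 80))) = Mul(Rational(-1, 16), Add(131, -80)) = Mul(Rational(-1, 16), 51) = Rational(-51, 16)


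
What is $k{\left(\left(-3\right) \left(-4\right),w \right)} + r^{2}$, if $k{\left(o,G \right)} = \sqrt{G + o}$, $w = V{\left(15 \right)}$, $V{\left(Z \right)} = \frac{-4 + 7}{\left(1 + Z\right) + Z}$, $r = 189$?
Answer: $35721 + \frac{5 \sqrt{465}}{31} \approx 35725.0$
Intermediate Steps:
$V{\left(Z \right)} = \frac{3}{1 + 2 Z}$
$w = \frac{3}{31}$ ($w = \frac{3}{1 + 2 \cdot 15} = \frac{3}{1 + 30} = \frac{3}{31} \approx 0.096774$)
$k{\left(\left(-3\right) \left(-4\right),w \right)} + r^{2} = \sqrt{\frac{3}{31} - -12} + 189^{2} = \sqrt{\frac{3}{31} + 12} + 35721 = \sqrt{\frac{375}{31}} + 35721 = \frac{5 \sqrt{465}}{31} + 35721 = 35721 + \frac{5 \sqrt{465}}{31}$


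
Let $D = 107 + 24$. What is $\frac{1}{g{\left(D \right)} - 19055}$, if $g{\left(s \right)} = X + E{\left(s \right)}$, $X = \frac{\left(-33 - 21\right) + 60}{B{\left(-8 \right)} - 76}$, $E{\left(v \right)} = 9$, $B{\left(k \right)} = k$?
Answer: $- \frac{14}{266645} \approx -5.2504 \cdot 10^{-5}$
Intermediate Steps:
$D = 131$
$X = - \frac{1}{14}$ ($X = \frac{\left(-33 - 21\right) + 60}{-8 - 76} = \frac{-54 + 60}{-84} = 6 \left(- \frac{1}{84}\right) = - \frac{1}{14} \approx -0.071429$)
$g{\left(s \right)} = \frac{125}{14}$ ($g{\left(s \right)} = - \frac{1}{14} + 9 = \frac{125}{14}$)
$\frac{1}{g{\left(D \right)} - 19055} = \frac{1}{\frac{125}{14} - 19055} = \frac{1}{- \frac{266645}{14}} = - \frac{14}{266645}$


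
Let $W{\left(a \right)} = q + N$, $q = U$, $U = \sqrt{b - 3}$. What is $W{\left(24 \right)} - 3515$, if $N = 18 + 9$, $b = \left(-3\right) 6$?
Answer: $-3488 + i \sqrt{21} \approx -3488.0 + 4.5826 i$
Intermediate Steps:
$b = -18$
$U = i \sqrt{21}$ ($U = \sqrt{-18 - 3} = \sqrt{-21} = i \sqrt{21} \approx 4.5826 i$)
$q = i \sqrt{21} \approx 4.5826 i$
$N = 27$
$W{\left(a \right)} = 27 + i \sqrt{21}$ ($W{\left(a \right)} = i \sqrt{21} + 27 = 27 + i \sqrt{21}$)
$W{\left(24 \right)} - 3515 = \left(27 + i \sqrt{21}\right) - 3515 = -3488 + i \sqrt{21}$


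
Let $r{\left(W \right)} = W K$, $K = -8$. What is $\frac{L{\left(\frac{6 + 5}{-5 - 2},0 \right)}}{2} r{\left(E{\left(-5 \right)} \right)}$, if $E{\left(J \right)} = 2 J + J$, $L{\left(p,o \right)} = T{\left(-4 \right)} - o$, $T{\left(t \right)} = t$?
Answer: $-240$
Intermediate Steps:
$L{\left(p,o \right)} = -4 - o$
$E{\left(J \right)} = 3 J$
$r{\left(W \right)} = - 8 W$ ($r{\left(W \right)} = W \left(-8\right) = - 8 W$)
$\frac{L{\left(\frac{6 + 5}{-5 - 2},0 \right)}}{2} r{\left(E{\left(-5 \right)} \right)} = \frac{-4 - 0}{2} \left(- 8 \cdot 3 \left(-5\right)\right) = \left(-4 + 0\right) \frac{1}{2} \left(\left(-8\right) \left(-15\right)\right) = \left(-4\right) \frac{1}{2} \cdot 120 = \left(-2\right) 120 = -240$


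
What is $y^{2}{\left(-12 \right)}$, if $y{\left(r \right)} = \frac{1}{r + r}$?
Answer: $\frac{1}{576} \approx 0.0017361$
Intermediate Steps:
$y{\left(r \right)} = \frac{1}{2 r}$
$y^{2}{\left(-12 \right)} = \left(\frac{1}{2 \left(-12\right)}\right)^{2} = \left(\frac{1}{2} \left(- \frac{1}{12}\right)\right)^{2} = \left(- \frac{1}{24}\right)^{2} = \frac{1}{576}$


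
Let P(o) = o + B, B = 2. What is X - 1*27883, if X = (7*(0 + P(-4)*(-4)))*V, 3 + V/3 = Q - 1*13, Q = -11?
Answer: -32419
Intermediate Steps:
P(o) = 2 + o (P(o) = o + 2 = 2 + o)
V = -81 (V = -9 + 3*(-11 - 1*13) = -9 + 3*(-11 - 13) = -9 + 3*(-24) = -9 - 72 = -81)
X = -4536 (X = (7*(0 + (2 - 4)*(-4)))*(-81) = (7*(0 - 2*(-4)))*(-81) = (7*(0 + 8))*(-81) = (7*8)*(-81) = 56*(-81) = -4536)
X - 1*27883 = -4536 - 1*27883 = -4536 - 27883 = -32419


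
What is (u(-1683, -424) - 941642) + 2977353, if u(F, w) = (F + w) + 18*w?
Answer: 2025972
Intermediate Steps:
u(F, w) = F + 19*w
(u(-1683, -424) - 941642) + 2977353 = ((-1683 + 19*(-424)) - 941642) + 2977353 = ((-1683 - 8056) - 941642) + 2977353 = (-9739 - 941642) + 2977353 = -951381 + 2977353 = 2025972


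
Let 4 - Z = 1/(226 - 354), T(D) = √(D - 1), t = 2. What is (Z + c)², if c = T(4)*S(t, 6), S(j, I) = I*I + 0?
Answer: 63964161/16384 + 4617*√3/16 ≈ 4403.9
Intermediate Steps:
S(j, I) = I² (S(j, I) = I² + 0 = I²)
T(D) = √(-1 + D)
c = 36*√3 (c = √(-1 + 4)*6² = √3*36 = 36*√3 ≈ 62.354)
Z = 513/128 (Z = 4 - 1/(226 - 354) = 4 - 1/(-128) = 4 - 1*(-1/128) = 4 + 1/128 = 513/128 ≈ 4.0078)
(Z + c)² = (513/128 + 36*√3)²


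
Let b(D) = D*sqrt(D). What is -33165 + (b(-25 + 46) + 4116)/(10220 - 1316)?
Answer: -3515441/106 + sqrt(21)/424 ≈ -33165.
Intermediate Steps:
b(D) = D**(3/2)
-33165 + (b(-25 + 46) + 4116)/(10220 - 1316) = -33165 + ((-25 + 46)**(3/2) + 4116)/(10220 - 1316) = -33165 + (21**(3/2) + 4116)/8904 = -33165 + (21*sqrt(21) + 4116)*(1/8904) = -33165 + (4116 + 21*sqrt(21))*(1/8904) = -33165 + (49/106 + sqrt(21)/424) = -3515441/106 + sqrt(21)/424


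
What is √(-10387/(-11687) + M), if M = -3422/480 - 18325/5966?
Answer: I*√241084965429598785/160903020 ≈ 3.0516*I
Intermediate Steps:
M = -7302913/715920 (M = -3422*1/480 - 18325*1/5966 = -1711/240 - 18325/5966 = -7302913/715920 ≈ -10.201)
√(-10387/(-11687) + M) = √(-10387/(-11687) - 7302913/715920) = √(-10387*(-1/11687) - 7302913/715920) = √(799/899 - 7302913/715920) = √(-5993298707/643612080) = I*√241084965429598785/160903020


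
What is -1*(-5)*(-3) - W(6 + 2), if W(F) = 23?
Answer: -38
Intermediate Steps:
-1*(-5)*(-3) - W(6 + 2) = -1*(-5)*(-3) - 1*23 = 5*(-3) - 23 = -15 - 23 = -38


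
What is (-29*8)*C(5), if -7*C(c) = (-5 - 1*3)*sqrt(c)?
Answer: -1856*sqrt(5)/7 ≈ -592.88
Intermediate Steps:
C(c) = 8*sqrt(c)/7 (C(c) = -(-5 - 1*3)*sqrt(c)/7 = -(-5 - 3)*sqrt(c)/7 = -(-8)*sqrt(c)/7 = 8*sqrt(c)/7)
(-29*8)*C(5) = (-29*8)*(8*sqrt(5)/7) = -1856*sqrt(5)/7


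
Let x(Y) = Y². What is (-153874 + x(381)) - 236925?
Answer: -245638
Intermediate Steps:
(-153874 + x(381)) - 236925 = (-153874 + 381²) - 236925 = (-153874 + 145161) - 236925 = -8713 - 236925 = -245638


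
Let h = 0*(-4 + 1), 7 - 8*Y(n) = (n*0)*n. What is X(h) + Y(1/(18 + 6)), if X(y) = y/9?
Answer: 7/8 ≈ 0.87500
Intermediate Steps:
Y(n) = 7/8 (Y(n) = 7/8 - n*0*n/8 = 7/8 - 0*n = 7/8 - 1/8*0 = 7/8 + 0 = 7/8)
h = 0 (h = 0*(-3) = 0)
X(y) = y/9 (X(y) = y*(1/9) = y/9)
X(h) + Y(1/(18 + 6)) = (1/9)*0 + 7/8 = 0 + 7/8 = 7/8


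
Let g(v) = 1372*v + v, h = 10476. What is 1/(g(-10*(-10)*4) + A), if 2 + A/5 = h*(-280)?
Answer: -1/14117210 ≈ -7.0836e-8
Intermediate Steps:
A = -14666410 (A = -10 + 5*(10476*(-280)) = -10 + 5*(-2933280) = -10 - 14666400 = -14666410)
g(v) = 1373*v
1/(g(-10*(-10)*4) + A) = 1/(1373*(-10*(-10)*4) - 14666410) = 1/(1373*(100*4) - 14666410) = 1/(1373*400 - 14666410) = 1/(549200 - 14666410) = 1/(-14117210) = -1/14117210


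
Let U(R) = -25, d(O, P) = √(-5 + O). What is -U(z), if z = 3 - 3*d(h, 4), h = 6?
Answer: 25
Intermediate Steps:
z = 0 (z = 3 - 3*√(-5 + 6) = 3 - 3*√1 = 3 - 3*1 = 3 - 3 = 0)
-U(z) = -1*(-25) = 25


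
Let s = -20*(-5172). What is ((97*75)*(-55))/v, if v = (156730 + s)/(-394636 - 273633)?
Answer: 53478226725/52034 ≈ 1.0278e+6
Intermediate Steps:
s = 103440
v = -260170/668269 (v = (156730 + 103440)/(-394636 - 273633) = 260170/(-668269) = 260170*(-1/668269) = -260170/668269 ≈ -0.38932)
((97*75)*(-55))/v = ((97*75)*(-55))/(-260170/668269) = (7275*(-55))*(-668269/260170) = -400125*(-668269/260170) = 53478226725/52034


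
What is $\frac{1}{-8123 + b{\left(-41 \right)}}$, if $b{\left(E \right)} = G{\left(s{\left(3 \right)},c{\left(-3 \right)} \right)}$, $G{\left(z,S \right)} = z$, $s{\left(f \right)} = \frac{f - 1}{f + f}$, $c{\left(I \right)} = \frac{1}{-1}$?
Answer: $- \frac{3}{24368} \approx -0.00012311$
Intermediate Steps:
$c{\left(I \right)} = -1$
$s{\left(f \right)} = \frac{-1 + f}{2 f}$
$b{\left(E \right)} = \frac{1}{3}$ ($b{\left(E \right)} = \frac{-1 + 3}{2 \cdot 3} = \frac{1}{2} \cdot \frac{1}{3} \cdot 2 = \frac{1}{3}$)
$\frac{1}{-8123 + b{\left(-41 \right)}} = \frac{1}{-8123 + \frac{1}{3}} = \frac{1}{- \frac{24368}{3}} = - \frac{3}{24368}$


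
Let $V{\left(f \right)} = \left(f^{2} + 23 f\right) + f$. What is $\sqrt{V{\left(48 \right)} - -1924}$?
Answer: $2 \sqrt{1345} \approx 73.349$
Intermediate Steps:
$V{\left(f \right)} = f^{2} + 24 f$
$\sqrt{V{\left(48 \right)} - -1924} = \sqrt{48 \left(24 + 48\right) - -1924} = \sqrt{48 \cdot 72 + \left(-62 + 1986\right)} = \sqrt{3456 + 1924} = \sqrt{5380} = 2 \sqrt{1345}$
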